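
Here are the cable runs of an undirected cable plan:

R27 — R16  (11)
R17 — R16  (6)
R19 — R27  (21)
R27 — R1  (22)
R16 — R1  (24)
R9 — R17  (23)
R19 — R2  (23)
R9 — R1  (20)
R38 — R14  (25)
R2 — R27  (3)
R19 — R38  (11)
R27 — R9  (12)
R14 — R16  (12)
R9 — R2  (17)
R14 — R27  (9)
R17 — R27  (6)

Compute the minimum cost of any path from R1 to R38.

54

Running Dijkstra from R1:
R1: 0
R9: 20  (via R1)
R27: 22  (via R1)
R16: 24  (via R1)
R2: 25  (via R27)
R17: 28  (via R27)
R14: 31  (via R27)
R19: 43  (via R27)
R38: 54  (via R19)
Shortest route: R1 → R27 → R19 → R38 = 54.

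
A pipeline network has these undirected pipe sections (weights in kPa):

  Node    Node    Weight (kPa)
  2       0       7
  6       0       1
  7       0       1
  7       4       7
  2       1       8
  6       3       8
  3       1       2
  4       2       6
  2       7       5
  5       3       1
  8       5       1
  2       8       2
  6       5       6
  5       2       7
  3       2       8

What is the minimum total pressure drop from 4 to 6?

Enumerating some paths:
4 - 7 - 0 - 6: 7+1+1 = 9
4 - 2 - 7 - 0 - 6: 6+5+1+1 = 13
Cheapest is 4 - 7 - 0 - 6 at 9 kPa.

9 kPa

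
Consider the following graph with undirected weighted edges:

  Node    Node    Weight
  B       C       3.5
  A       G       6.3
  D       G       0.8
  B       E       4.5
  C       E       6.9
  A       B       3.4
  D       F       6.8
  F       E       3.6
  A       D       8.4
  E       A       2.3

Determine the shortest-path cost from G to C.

13.2

Enumerating some paths:
G–A–E–C: 6.3+2.3+6.9 = 15.5
G–A–B–C: 6.3+3.4+3.5 = 13.2
The minimum is 13.2 via G–A–B–C.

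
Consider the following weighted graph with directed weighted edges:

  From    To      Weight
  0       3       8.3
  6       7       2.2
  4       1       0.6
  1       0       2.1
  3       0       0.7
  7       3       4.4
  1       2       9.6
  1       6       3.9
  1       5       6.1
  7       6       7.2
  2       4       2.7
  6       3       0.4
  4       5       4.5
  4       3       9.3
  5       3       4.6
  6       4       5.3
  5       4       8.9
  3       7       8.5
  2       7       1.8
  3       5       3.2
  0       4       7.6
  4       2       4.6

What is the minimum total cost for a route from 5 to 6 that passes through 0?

17.4

Best 5 to 0: 5–3–0 costing 5.3
Shortest 0→6: 0–4–1–6 = 12.1
Total via 0: 5.3 + 12.1 = 17.4.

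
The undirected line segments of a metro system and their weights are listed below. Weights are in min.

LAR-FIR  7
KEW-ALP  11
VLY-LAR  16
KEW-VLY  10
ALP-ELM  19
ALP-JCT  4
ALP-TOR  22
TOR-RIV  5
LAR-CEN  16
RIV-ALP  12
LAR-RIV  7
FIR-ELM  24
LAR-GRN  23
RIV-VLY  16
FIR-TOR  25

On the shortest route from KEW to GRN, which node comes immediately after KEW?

Candidate routes:
KEW–ALP–TOR–RIV–LAR–GRN: 11+22+5+7+23 = 68
KEW–VLY–RIV–LAR–GRN: 10+16+7+23 = 56
KEW–VLY–LAR–GRN: 10+16+23 = 49
KEW–ALP–RIV–LAR–GRN: 11+12+7+23 = 53
The minimum is 49 min via KEW–VLY–LAR–GRN.
So from KEW the first move is to VLY.

VLY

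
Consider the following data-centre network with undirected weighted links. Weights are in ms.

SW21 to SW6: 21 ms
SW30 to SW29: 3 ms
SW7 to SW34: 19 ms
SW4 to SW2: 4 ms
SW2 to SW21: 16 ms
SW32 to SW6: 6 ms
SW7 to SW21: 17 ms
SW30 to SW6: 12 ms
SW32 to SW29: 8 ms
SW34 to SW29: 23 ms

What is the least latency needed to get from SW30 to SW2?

49 ms

Shortest distances from SW30:
SW30: 0
SW29: 3  (via SW30)
SW32: 11  (via SW29)
SW6: 12  (via SW30)
SW34: 26  (via SW29)
SW21: 33  (via SW6)
SW7: 45  (via SW34)
SW2: 49  (via SW21)
Shortest route: SW30 → SW6 → SW21 → SW2 = 49 ms.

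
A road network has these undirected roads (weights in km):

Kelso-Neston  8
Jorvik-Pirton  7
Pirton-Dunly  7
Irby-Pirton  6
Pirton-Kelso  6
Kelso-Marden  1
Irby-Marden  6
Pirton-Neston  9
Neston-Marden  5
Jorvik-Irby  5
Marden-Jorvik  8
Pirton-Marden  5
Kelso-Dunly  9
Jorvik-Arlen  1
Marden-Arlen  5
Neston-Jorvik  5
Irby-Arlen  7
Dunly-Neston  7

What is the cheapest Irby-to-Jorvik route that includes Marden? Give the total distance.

12 km

Best Irby to Marden: Irby → Marden costing 6
Shortest Marden→Jorvik: Marden → Arlen → Jorvik = 6
Total via Marden: 6 + 6 = 12 km.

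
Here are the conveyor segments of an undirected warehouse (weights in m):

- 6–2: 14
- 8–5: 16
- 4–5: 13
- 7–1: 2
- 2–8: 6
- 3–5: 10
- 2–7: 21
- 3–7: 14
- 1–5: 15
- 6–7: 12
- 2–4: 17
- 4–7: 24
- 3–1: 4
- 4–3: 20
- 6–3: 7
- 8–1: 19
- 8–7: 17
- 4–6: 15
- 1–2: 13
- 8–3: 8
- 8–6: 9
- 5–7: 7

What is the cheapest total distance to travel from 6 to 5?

17 m

Shortest distances from 6:
6: 0
3: 7  (via 6)
8: 9  (via 6)
1: 11  (via 3)
7: 12  (via 6)
2: 14  (via 6)
4: 15  (via 6)
5: 17  (via 3)
Shortest route: 6–3–5 = 17 m.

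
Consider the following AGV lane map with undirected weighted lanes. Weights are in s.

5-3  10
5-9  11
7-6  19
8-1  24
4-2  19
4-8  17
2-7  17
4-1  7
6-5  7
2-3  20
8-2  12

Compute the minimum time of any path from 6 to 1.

62 s

Candidate routes:
6 → 7 → 2 → 4 → 1: 19+17+19+7 = 62
6 → 5 → 3 → 2 → 4 → 1: 7+10+20+19+7 = 63
Cheapest is 6 → 7 → 2 → 4 → 1 at 62 s.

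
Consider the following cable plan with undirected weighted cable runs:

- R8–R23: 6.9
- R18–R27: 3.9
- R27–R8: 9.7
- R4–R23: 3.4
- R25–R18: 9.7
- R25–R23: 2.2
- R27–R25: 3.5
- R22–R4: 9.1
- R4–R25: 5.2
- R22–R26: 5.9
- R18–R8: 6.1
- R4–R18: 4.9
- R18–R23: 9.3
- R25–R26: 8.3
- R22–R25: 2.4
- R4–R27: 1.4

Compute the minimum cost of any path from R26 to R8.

17.4

Settle nodes by increasing distance from R26:
R26: 0
R22: 5.9  (via R26)
R25: 8.3  (via R26)
R23: 10.5  (via R25)
R27: 11.8  (via R25)
R4: 13.2  (via R27)
R18: 15.7  (via R27)
R8: 17.4  (via R23)
Shortest route: R26 → R25 → R23 → R8 = 17.4.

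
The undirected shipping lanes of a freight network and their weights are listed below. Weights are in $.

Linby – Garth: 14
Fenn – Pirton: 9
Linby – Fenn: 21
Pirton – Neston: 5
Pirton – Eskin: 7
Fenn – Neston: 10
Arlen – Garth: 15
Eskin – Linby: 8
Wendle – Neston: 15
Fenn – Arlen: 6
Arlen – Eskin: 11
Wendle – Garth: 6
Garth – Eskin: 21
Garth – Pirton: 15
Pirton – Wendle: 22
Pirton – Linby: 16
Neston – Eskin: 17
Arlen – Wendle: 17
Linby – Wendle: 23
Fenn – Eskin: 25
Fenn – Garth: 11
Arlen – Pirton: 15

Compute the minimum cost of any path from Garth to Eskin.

Enumerating some paths:
Garth - Eskin: 21 = 21
Garth - Pirton - Eskin: 15+7 = 22
Garth - Linby - Eskin: 14+8 = 22
Cheapest is Garth - Eskin at $21.

$21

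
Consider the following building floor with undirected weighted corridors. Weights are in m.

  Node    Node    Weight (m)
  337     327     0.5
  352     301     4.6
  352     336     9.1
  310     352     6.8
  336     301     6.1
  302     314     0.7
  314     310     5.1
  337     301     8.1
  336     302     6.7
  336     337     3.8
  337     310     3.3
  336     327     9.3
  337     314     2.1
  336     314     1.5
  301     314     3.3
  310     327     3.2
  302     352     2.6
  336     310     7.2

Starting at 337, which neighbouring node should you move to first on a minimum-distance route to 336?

314

Enumerating some paths:
337–336: 3.8 = 3.8
337–314–336: 2.1+1.5 = 3.6
The minimum is 3.6 m via 337–314–336.
So from 337 the first move is to 314.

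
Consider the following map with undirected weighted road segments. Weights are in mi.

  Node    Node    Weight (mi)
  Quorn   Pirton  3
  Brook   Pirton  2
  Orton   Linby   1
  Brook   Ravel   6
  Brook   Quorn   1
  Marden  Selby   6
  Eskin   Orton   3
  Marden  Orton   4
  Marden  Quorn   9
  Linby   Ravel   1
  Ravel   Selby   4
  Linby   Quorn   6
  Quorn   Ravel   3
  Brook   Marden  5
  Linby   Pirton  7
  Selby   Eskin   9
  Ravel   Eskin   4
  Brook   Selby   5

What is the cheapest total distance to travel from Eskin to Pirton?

10 mi

Candidate routes:
Eskin → Orton → Linby → Ravel → Quorn → Pirton: 3+1+1+3+3 = 11
Eskin → Ravel → Quorn → Pirton: 4+3+3 = 10
Eskin → Orton → Linby → Ravel → Quorn → Brook → Pirton: 3+1+1+3+1+2 = 11
The minimum is 10 mi via Eskin → Ravel → Quorn → Pirton.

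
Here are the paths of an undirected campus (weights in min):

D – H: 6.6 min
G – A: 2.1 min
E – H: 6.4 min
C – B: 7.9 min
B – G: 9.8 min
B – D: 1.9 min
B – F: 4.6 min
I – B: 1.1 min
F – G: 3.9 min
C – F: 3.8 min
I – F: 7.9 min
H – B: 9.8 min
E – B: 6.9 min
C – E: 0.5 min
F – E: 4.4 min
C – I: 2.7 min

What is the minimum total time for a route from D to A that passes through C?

15.5 min

Best D to C: D → B → I → C costing 5.7
Shortest C→A: C → F → G → A = 9.8
Total via C: 5.7 + 9.8 = 15.5 min.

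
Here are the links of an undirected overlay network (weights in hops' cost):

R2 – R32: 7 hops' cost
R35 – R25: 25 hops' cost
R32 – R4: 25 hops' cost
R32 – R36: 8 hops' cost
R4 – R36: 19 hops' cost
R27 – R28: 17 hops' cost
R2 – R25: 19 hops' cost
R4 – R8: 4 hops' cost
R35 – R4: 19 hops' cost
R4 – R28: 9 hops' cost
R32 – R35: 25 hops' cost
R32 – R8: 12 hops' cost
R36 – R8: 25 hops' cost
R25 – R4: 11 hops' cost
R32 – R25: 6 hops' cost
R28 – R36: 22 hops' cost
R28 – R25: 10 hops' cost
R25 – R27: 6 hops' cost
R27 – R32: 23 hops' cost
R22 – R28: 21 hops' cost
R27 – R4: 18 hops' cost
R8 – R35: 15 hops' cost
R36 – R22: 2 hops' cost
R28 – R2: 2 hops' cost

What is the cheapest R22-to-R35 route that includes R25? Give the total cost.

41 hops' cost

Shortest R22→R25: R22–R36–R32–R25 = 16
Best R25 to R35: R25–R35 costing 25
Total via R25: 16 + 25 = 41 hops' cost.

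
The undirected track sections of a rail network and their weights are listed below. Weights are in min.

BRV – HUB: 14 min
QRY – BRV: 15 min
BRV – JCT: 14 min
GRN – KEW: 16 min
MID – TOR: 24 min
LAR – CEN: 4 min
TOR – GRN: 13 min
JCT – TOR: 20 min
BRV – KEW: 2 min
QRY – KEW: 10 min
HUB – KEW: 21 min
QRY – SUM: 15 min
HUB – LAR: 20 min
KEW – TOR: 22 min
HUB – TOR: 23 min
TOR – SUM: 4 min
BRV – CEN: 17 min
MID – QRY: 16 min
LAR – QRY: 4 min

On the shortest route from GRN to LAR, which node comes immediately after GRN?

Compare a few routes:
GRN - KEW - BRV - CEN - LAR: 16+2+17+4 = 39
GRN - TOR - SUM - QRY - LAR: 13+4+15+4 = 36
GRN - KEW - QRY - LAR: 16+10+4 = 30
GRN - KEW - BRV - QRY - LAR: 16+2+15+4 = 37
Cheapest is GRN - KEW - QRY - LAR at 30 min.
So from GRN the first move is to KEW.

KEW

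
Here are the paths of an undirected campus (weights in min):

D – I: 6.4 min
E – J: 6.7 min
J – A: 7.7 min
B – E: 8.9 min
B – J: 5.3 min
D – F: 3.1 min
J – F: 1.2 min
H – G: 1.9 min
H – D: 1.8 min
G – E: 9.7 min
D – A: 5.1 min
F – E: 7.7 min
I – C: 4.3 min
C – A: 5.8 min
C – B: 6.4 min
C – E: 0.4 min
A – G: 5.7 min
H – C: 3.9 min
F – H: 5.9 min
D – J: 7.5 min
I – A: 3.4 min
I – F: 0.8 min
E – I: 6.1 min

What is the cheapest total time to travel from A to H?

Shortest distances from A:
A: 0
I: 3.4  (via A)
F: 4.2  (via I)
D: 5.1  (via A)
J: 5.4  (via F)
G: 5.7  (via A)
C: 5.8  (via A)
E: 6.2  (via C)
H: 6.9  (via D)
Shortest route: A–D–H = 6.9 min.

6.9 min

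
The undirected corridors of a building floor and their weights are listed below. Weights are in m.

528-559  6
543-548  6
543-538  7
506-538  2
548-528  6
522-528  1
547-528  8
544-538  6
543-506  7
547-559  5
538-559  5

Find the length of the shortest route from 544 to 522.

18 m

Settle nodes by increasing distance from 544:
544: 0
538: 6  (via 544)
506: 8  (via 538)
559: 11  (via 538)
543: 13  (via 538)
547: 16  (via 559)
528: 17  (via 559)
522: 18  (via 528)
Shortest route: 544–538–559–528–522 = 18 m.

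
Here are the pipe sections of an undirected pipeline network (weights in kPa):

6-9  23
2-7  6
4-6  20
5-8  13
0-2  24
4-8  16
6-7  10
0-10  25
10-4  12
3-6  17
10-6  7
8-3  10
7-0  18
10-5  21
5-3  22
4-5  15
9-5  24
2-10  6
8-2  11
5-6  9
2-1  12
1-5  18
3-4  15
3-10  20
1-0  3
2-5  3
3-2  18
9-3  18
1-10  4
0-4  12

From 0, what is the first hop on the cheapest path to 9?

1

Compare a few routes:
0 - 1 - 10 - 2 - 5 - 9: 3+4+6+3+24 = 40
0 - 1 - 2 - 5 - 9: 3+12+3+24 = 42
0 - 1 - 10 - 6 - 9: 3+4+7+23 = 37
Cheapest is 0 - 1 - 10 - 6 - 9 at 37 kPa.
So from 0 the first move is to 1.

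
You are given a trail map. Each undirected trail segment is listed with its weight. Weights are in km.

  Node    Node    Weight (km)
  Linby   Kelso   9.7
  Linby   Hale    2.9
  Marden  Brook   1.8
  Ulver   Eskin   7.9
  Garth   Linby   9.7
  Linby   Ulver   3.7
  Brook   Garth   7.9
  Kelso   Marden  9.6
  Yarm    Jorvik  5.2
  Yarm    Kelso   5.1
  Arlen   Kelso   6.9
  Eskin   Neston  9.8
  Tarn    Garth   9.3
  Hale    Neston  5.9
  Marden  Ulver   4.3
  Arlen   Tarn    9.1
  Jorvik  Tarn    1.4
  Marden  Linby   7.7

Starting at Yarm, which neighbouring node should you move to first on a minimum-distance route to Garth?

Jorvik

Compare a few routes:
Yarm → Kelso → Marden → Brook → Garth: 5.1+9.6+1.8+7.9 = 24.4
Yarm → Jorvik → Tarn → Garth: 5.2+1.4+9.3 = 15.9
Cheapest is Yarm → Jorvik → Tarn → Garth at 15.9 km.
So from Yarm the first move is to Jorvik.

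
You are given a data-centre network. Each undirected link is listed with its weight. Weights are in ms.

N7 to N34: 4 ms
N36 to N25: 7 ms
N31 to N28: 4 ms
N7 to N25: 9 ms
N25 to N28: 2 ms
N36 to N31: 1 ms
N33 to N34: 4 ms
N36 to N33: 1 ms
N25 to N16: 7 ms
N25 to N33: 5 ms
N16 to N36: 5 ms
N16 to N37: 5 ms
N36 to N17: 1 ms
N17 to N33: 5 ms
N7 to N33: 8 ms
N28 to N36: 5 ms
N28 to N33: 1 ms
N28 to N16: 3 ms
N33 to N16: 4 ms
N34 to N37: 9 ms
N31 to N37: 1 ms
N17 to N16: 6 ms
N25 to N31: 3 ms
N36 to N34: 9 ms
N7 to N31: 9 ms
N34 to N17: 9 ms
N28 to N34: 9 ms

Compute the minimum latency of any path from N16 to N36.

Running Dijkstra from N16:
N16: 0
N28: 3  (via N16)
N33: 4  (via N16)
N37: 5  (via N16)
N36: 5  (via N16)
Shortest route: N16–N36 = 5 ms.

5 ms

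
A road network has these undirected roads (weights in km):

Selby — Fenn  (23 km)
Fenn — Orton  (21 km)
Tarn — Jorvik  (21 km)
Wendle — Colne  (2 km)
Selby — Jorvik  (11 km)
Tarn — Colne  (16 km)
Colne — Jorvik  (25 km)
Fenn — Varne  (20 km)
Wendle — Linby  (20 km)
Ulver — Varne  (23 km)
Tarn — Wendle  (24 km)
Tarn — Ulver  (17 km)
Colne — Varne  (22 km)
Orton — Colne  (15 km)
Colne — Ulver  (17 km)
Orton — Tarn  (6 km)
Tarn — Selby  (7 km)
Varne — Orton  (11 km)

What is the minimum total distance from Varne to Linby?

Compare a few routes:
Varne - Orton - Colne - Wendle - Linby: 11+15+2+20 = 48
Varne - Colne - Wendle - Linby: 22+2+20 = 44
Cheapest is Varne - Colne - Wendle - Linby at 44 km.

44 km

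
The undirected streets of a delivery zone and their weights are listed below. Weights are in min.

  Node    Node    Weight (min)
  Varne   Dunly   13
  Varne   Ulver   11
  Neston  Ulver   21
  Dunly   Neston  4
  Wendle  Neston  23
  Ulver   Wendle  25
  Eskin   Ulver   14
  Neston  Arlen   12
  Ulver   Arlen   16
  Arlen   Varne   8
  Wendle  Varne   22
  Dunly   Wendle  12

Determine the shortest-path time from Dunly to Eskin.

38 min

Candidate routes:
Dunly–Neston–Arlen–Ulver–Eskin: 4+12+16+14 = 46
Dunly–Neston–Arlen–Varne–Ulver–Eskin: 4+12+8+11+14 = 49
Dunly–Varne–Ulver–Eskin: 13+11+14 = 38
Dunly–Neston–Ulver–Eskin: 4+21+14 = 39
The minimum is 38 min via Dunly–Varne–Ulver–Eskin.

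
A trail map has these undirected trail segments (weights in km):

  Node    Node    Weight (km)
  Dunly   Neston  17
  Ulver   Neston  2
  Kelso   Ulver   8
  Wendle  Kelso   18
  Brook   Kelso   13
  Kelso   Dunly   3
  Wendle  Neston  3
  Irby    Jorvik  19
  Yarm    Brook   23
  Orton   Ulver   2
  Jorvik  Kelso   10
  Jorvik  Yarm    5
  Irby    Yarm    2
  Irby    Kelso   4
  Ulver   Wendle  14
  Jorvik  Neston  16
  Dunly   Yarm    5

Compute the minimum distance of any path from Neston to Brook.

23 km

Compare a few routes:
Neston - Ulver - Kelso - Brook: 2+8+13 = 23
Neston - Dunly - Kelso - Brook: 17+3+13 = 33
Cheapest is Neston - Ulver - Kelso - Brook at 23 km.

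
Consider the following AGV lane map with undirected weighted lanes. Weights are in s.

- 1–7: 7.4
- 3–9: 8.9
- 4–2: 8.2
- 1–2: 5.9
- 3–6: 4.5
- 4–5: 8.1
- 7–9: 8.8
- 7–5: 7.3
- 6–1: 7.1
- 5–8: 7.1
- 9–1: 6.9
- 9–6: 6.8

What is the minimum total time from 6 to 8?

28.9 s

Candidate routes:
6–9–1–7–5–8: 6.8+6.9+7.4+7.3+7.1 = 35.5
6–9–7–5–8: 6.8+8.8+7.3+7.1 = 30
6–1–7–5–8: 7.1+7.4+7.3+7.1 = 28.9
6–1–2–4–5–8: 7.1+5.9+8.2+8.1+7.1 = 36.4
Cheapest is 6–1–7–5–8 at 28.9 s.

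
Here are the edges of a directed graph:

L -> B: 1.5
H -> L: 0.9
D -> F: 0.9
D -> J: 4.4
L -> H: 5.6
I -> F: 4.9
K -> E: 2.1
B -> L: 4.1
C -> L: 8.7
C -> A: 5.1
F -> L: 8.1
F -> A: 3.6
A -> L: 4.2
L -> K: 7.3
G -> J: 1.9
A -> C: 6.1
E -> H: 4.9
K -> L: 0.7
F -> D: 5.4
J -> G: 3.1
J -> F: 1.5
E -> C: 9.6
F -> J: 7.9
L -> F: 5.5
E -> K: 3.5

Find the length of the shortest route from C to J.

Running Dijkstra from C:
C: 0
A: 5.1  (via C)
L: 8.7  (via C)
B: 10.2  (via L)
F: 14.2  (via L)
H: 14.3  (via L)
K: 16  (via L)
E: 18.1  (via K)
D: 19.6  (via F)
J: 22.1  (via F)
Shortest route: C → L → F → J = 22.1.

22.1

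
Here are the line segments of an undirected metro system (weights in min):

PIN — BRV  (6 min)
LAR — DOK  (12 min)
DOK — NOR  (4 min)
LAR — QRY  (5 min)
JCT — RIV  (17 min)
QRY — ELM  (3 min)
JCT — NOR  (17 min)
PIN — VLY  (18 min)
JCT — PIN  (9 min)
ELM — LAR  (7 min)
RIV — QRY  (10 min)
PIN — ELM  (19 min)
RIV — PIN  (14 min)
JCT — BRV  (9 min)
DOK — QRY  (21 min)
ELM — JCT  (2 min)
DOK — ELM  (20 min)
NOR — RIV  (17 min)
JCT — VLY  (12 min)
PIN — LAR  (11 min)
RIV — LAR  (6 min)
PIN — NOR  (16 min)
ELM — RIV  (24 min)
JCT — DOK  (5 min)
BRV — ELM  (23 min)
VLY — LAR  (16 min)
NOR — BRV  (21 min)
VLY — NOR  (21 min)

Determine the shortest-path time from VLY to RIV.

Enumerating some paths:
VLY → JCT → ELM → LAR → RIV: 12+2+7+6 = 27
VLY → LAR → RIV: 16+6 = 22
VLY → JCT → ELM → QRY → RIV: 12+2+3+10 = 27
VLY → JCT → ELM → QRY → LAR → RIV: 12+2+3+5+6 = 28
The minimum is 22 min via VLY → LAR → RIV.

22 min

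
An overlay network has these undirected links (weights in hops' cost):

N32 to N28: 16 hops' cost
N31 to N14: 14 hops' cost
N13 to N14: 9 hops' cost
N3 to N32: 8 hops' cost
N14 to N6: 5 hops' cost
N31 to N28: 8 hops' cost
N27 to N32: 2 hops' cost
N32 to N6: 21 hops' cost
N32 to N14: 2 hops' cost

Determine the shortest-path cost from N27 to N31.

Enumerating some paths:
N27–N32–N28–N31: 2+16+8 = 26
N27–N32–N14–N31: 2+2+14 = 18
Cheapest is N27–N32–N14–N31 at 18 hops' cost.

18 hops' cost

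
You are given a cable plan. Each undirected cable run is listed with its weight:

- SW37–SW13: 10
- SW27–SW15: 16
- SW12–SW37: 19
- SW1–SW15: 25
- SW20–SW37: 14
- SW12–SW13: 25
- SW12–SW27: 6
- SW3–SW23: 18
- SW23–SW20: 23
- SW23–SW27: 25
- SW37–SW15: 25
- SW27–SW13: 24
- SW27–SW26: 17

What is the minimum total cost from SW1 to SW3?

Candidate routes:
SW1–SW15–SW27–SW23–SW3: 25+16+25+18 = 84
SW1–SW15–SW37–SW20–SW23–SW3: 25+25+14+23+18 = 105
SW1–SW15–SW37–SW12–SW27–SW23–SW3: 25+25+19+6+25+18 = 118
Cheapest is SW1–SW15–SW27–SW23–SW3 at 84.

84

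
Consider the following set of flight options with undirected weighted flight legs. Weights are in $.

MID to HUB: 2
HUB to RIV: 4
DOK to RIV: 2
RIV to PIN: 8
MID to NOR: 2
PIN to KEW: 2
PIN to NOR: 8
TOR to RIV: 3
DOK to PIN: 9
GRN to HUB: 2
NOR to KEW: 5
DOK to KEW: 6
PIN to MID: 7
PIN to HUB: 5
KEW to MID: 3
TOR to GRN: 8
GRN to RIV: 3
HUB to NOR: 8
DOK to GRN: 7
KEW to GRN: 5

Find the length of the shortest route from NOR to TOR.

$11

Running Dijkstra from NOR:
NOR: 0
MID: 2  (via NOR)
HUB: 4  (via MID)
KEW: 5  (via NOR)
GRN: 6  (via HUB)
PIN: 7  (via KEW)
RIV: 8  (via HUB)
DOK: 10  (via RIV)
TOR: 11  (via RIV)
Shortest route: NOR → MID → HUB → RIV → TOR = $11.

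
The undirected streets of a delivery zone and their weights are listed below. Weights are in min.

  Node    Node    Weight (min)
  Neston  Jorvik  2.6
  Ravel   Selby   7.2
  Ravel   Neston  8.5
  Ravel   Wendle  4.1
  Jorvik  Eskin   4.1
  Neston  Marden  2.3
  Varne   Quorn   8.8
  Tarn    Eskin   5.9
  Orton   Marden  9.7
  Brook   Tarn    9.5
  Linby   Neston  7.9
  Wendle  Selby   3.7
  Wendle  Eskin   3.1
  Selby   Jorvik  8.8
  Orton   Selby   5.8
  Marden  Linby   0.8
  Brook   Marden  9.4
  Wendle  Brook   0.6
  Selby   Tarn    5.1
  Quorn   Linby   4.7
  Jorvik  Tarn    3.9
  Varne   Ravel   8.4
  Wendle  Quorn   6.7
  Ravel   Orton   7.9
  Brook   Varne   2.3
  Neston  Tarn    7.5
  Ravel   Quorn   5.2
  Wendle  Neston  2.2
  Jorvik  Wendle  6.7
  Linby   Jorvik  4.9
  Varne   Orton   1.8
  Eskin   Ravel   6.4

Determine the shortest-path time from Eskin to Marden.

Settle nodes by increasing distance from Eskin:
Eskin: 0
Wendle: 3.1  (via Eskin)
Brook: 3.7  (via Wendle)
Jorvik: 4.1  (via Eskin)
Neston: 5.3  (via Wendle)
Tarn: 5.9  (via Eskin)
Varne: 6  (via Brook)
Ravel: 6.4  (via Eskin)
Selby: 6.8  (via Wendle)
Marden: 7.6  (via Neston)
Shortest route: Eskin → Wendle → Neston → Marden = 7.6 min.

7.6 min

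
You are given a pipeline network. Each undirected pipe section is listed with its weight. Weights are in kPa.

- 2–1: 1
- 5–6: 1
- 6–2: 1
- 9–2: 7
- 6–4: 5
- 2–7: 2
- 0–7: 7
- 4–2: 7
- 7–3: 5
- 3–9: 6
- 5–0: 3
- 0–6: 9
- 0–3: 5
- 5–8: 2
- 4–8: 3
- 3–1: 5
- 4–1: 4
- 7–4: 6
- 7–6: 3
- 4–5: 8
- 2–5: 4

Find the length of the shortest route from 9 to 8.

11 kPa

Candidate routes:
9–2–5–8: 7+4+2 = 13
9–2–6–5–8: 7+1+1+2 = 11
9–2–1–4–8: 7+1+4+3 = 15
Cheapest is 9–2–6–5–8 at 11 kPa.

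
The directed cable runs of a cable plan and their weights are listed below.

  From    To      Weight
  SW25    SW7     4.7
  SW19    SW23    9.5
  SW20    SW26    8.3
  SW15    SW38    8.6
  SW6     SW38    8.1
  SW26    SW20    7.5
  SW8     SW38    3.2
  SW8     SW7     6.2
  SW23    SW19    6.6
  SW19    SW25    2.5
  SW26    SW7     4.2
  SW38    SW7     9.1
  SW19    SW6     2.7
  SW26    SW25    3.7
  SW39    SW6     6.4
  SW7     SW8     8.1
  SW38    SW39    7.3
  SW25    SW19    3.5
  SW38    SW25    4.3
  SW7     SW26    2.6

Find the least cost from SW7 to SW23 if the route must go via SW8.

28.6

Shortest SW7→SW8: SW7–SW8 = 8.1
Shortest SW8→SW23: SW8–SW38–SW25–SW19–SW23 = 20.5
Total via SW8: 8.1 + 20.5 = 28.6.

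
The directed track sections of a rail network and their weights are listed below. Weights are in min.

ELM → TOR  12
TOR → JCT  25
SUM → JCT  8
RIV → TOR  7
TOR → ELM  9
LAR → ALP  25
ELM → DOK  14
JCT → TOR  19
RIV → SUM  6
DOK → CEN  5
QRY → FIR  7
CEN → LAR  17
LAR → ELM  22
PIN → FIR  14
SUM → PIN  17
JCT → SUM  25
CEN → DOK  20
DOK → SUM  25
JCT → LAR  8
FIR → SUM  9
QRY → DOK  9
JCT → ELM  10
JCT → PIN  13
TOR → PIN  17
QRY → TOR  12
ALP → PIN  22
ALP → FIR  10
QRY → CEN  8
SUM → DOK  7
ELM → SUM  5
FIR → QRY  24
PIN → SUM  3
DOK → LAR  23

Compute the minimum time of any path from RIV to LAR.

Enumerating some paths:
RIV - SUM - JCT - LAR: 6+8+8 = 22
RIV - SUM - DOK - CEN - LAR: 6+7+5+17 = 35
Cheapest is RIV - SUM - JCT - LAR at 22 min.

22 min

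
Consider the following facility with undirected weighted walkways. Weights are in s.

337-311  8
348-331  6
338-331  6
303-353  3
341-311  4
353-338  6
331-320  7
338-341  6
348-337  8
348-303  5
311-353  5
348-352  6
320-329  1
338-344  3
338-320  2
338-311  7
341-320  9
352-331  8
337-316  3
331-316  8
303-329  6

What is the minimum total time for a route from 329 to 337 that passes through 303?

19 s

Best 329 to 303: 329–303 costing 6
Shortest 303→337: 303–348–337 = 13
Total via 303: 6 + 13 = 19 s.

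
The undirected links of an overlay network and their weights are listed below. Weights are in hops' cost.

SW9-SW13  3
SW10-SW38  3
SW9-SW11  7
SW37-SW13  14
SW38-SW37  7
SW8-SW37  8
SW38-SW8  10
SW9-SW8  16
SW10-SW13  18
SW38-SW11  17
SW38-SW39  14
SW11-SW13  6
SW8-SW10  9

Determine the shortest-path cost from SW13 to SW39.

Running Dijkstra from SW13:
SW13: 0
SW9: 3  (via SW13)
SW11: 6  (via SW13)
SW37: 14  (via SW13)
SW10: 18  (via SW13)
SW8: 19  (via SW9)
SW38: 21  (via SW37)
SW39: 35  (via SW38)
Shortest route: SW13 → SW37 → SW38 → SW39 = 35 hops' cost.

35 hops' cost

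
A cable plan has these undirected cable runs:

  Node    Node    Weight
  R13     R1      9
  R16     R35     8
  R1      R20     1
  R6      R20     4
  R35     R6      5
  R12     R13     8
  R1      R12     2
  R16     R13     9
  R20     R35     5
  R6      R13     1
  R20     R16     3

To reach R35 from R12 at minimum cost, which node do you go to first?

R1

Compare a few routes:
R12–R1–R20–R16–R35: 2+1+3+8 = 14
R12–R1–R20–R6–R35: 2+1+4+5 = 12
R12–R13–R6–R35: 8+1+5 = 14
R12–R1–R20–R35: 2+1+5 = 8
The minimum is 8 via R12–R1–R20–R35.
So from R12 the first move is to R1.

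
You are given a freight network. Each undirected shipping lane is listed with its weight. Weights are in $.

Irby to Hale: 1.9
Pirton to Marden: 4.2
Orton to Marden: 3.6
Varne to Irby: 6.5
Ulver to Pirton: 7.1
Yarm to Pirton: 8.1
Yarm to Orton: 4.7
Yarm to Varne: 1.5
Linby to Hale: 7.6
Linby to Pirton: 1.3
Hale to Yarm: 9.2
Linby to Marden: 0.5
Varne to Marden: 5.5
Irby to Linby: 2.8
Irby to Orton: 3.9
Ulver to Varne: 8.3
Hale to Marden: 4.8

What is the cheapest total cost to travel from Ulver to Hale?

Compare a few routes:
Ulver → Pirton → Linby → Hale: 7.1+1.3+7.6 = 16
Ulver → Pirton → Linby → Marden → Hale: 7.1+1.3+0.5+4.8 = 13.7
Ulver → Pirton → Linby → Irby → Hale: 7.1+1.3+2.8+1.9 = 13.1
The minimum is $13.1 via Ulver → Pirton → Linby → Irby → Hale.

$13.1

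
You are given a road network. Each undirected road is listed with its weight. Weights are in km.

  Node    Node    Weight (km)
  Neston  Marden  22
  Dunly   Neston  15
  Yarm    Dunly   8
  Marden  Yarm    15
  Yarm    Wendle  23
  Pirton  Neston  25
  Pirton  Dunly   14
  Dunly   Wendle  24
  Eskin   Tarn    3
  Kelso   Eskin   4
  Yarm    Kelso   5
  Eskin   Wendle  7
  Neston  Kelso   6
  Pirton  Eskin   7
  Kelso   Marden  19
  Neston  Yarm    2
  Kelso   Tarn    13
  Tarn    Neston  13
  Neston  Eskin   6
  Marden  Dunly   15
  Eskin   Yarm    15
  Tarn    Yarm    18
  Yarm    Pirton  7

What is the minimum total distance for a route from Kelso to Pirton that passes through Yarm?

Shortest Kelso→Yarm: Kelso → Yarm = 5
Best Yarm to Pirton: Yarm → Pirton costing 7
Total via Yarm: 5 + 7 = 12 km.

12 km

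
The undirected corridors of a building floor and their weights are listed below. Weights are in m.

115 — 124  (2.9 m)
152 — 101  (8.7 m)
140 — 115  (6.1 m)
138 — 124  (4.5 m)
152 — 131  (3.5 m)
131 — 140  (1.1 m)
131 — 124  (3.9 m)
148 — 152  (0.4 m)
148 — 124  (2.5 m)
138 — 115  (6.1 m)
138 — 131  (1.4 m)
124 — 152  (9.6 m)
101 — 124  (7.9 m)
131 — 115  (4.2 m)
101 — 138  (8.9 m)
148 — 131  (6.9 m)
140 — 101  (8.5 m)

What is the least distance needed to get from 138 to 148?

Enumerating some paths:
138 → 131 → 152 → 148: 1.4+3.5+0.4 = 5.3
138 → 131 → 124 → 148: 1.4+3.9+2.5 = 7.8
138 → 124 → 148: 4.5+2.5 = 7
The minimum is 5.3 m via 138 → 131 → 152 → 148.

5.3 m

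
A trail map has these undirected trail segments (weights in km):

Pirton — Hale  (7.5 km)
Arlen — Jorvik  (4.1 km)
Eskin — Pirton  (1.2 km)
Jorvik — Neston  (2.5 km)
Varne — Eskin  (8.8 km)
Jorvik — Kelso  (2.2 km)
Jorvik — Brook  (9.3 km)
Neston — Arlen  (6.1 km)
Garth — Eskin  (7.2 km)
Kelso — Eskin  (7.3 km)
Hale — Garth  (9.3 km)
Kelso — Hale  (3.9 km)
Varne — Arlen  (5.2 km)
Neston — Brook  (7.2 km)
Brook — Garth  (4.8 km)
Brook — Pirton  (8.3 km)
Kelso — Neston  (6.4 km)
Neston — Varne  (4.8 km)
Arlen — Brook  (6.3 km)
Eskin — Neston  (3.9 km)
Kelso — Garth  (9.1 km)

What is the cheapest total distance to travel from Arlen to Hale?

10.2 km

Compare a few routes:
Arlen → Neston → Jorvik → Kelso → Hale: 6.1+2.5+2.2+3.9 = 14.7
Arlen → Jorvik → Kelso → Hale: 4.1+2.2+3.9 = 10.2
Arlen → Neston → Kelso → Hale: 6.1+6.4+3.9 = 16.4
The minimum is 10.2 km via Arlen → Jorvik → Kelso → Hale.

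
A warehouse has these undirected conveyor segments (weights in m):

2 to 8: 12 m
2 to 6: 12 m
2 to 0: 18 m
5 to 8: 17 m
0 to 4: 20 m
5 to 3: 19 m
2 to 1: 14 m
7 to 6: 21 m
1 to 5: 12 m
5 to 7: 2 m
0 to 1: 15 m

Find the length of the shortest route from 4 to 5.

47 m

Candidate routes:
4–0–2–1–5: 20+18+14+12 = 64
4–0–1–5: 20+15+12 = 47
Cheapest is 4–0–1–5 at 47 m.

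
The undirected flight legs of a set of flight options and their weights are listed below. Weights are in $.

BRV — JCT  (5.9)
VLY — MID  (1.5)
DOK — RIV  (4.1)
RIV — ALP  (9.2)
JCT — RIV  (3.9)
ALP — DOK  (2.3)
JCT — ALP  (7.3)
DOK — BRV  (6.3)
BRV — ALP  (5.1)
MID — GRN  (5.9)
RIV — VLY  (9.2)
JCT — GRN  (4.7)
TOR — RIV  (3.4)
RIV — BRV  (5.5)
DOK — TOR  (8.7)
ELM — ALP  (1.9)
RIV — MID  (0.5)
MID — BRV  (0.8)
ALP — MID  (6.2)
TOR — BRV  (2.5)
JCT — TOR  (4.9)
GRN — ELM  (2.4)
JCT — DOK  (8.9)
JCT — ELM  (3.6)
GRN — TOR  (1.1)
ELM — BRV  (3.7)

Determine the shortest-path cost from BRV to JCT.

$5.2

Candidate routes:
BRV - MID - RIV - JCT: 0.8+0.5+3.9 = 5.2
BRV - TOR - JCT: 2.5+4.9 = 7.4
BRV - ELM - JCT: 3.7+3.6 = 7.3
BRV - JCT: 5.9 = 5.9
Cheapest is BRV - MID - RIV - JCT at $5.2.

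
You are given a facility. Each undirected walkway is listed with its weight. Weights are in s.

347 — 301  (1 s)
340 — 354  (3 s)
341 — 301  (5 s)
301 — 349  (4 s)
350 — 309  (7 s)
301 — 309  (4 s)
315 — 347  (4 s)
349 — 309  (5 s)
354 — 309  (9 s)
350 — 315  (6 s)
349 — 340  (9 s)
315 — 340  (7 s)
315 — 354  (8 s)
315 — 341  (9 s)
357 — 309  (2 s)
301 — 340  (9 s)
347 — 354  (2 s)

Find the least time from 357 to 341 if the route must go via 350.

Best 357 to 350: 357 → 309 → 350 costing 9
Best 350 to 341: 350 → 315 → 341 costing 15
Total via 350: 9 + 15 = 24 s.

24 s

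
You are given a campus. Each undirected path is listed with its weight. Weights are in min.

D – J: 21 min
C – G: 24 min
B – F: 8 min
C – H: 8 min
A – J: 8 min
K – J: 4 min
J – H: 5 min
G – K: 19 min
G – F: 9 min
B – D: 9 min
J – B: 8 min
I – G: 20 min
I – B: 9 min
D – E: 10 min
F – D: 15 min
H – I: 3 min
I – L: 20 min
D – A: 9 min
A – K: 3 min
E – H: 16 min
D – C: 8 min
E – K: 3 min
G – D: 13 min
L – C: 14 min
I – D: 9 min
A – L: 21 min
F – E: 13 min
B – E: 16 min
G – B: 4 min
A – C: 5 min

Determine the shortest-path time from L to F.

37 min

Shortest distances from L:
L: 0
C: 14  (via L)
A: 19  (via C)
I: 20  (via L)
D: 22  (via C)
H: 22  (via C)
K: 22  (via A)
E: 25  (via K)
J: 26  (via K)
B: 29  (via I)
G: 33  (via B)
F: 37  (via D)
Shortest route: L–C–D–F = 37 min.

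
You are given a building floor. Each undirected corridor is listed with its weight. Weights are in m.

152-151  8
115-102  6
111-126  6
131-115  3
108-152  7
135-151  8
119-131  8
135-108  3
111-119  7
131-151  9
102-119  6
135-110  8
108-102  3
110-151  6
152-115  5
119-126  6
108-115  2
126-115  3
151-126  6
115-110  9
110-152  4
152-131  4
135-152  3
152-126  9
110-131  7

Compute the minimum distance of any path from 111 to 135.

Running Dijkstra from 111:
111: 0
126: 6  (via 111)
119: 7  (via 111)
115: 9  (via 126)
108: 11  (via 115)
151: 12  (via 126)
131: 12  (via 115)
102: 13  (via 119)
135: 14  (via 108)
Shortest route: 111 → 126 → 115 → 108 → 135 = 14 m.

14 m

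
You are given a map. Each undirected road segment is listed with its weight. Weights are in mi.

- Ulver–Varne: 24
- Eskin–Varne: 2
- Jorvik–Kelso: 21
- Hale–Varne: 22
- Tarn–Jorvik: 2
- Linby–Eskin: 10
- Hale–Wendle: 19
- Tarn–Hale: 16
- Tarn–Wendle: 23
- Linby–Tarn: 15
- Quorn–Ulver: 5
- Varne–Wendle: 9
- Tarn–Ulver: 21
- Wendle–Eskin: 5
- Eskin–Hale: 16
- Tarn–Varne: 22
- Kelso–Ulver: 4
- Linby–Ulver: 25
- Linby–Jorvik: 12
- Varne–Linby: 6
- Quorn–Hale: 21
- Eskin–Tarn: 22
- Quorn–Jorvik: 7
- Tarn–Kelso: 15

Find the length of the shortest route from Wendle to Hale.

19 mi

Settle nodes by increasing distance from Wendle:
Wendle: 0
Eskin: 5  (via Wendle)
Varne: 7  (via Eskin)
Linby: 13  (via Varne)
Hale: 19  (via Wendle)
Shortest route: Wendle–Hale = 19 mi.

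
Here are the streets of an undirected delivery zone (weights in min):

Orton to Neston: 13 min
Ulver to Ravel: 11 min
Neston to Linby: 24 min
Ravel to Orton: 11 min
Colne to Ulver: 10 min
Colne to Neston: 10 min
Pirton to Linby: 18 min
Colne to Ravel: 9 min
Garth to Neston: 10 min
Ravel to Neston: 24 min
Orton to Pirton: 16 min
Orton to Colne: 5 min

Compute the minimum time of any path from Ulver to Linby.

Running Dijkstra from Ulver:
Ulver: 0
Colne: 10  (via Ulver)
Ravel: 11  (via Ulver)
Orton: 15  (via Colne)
Neston: 20  (via Colne)
Garth: 30  (via Neston)
Pirton: 31  (via Orton)
Linby: 44  (via Neston)
Shortest route: Ulver–Colne–Neston–Linby = 44 min.

44 min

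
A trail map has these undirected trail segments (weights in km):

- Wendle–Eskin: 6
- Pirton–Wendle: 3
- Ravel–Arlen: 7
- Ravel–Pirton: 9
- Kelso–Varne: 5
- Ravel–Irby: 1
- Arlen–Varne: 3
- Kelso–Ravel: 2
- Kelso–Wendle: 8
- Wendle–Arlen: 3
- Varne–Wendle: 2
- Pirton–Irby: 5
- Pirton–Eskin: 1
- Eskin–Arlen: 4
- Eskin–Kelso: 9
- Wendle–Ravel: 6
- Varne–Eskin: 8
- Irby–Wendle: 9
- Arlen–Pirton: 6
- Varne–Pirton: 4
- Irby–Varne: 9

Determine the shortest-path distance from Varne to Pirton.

Settle nodes by increasing distance from Varne:
Varne: 0
Wendle: 2  (via Varne)
Arlen: 3  (via Varne)
Pirton: 4  (via Varne)
Shortest route: Varne → Pirton = 4 km.

4 km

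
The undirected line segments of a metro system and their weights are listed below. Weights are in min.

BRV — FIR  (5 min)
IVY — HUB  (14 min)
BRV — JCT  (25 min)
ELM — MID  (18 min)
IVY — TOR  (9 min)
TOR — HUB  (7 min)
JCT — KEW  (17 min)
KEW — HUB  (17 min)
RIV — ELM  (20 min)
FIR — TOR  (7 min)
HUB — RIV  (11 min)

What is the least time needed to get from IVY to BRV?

21 min

Enumerating some paths:
IVY → HUB → TOR → FIR → BRV: 14+7+7+5 = 33
IVY → TOR → FIR → BRV: 9+7+5 = 21
Cheapest is IVY → TOR → FIR → BRV at 21 min.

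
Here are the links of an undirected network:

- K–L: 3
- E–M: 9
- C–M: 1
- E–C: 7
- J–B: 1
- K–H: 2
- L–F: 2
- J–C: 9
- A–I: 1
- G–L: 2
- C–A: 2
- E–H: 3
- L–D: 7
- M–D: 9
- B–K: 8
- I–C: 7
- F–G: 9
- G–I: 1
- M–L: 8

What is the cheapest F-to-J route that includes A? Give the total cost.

17

Shortest F→A: F–L–G–I–A = 6
Best A to J: A–C–J costing 11
Total via A: 6 + 11 = 17.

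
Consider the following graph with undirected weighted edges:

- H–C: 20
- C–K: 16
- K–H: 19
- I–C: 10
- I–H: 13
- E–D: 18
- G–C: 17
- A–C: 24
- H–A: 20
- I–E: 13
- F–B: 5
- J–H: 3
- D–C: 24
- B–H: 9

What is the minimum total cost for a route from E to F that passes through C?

57

Best E to C: E–I–C costing 23
Shortest C→F: C–H–B–F = 34
Total via C: 23 + 34 = 57.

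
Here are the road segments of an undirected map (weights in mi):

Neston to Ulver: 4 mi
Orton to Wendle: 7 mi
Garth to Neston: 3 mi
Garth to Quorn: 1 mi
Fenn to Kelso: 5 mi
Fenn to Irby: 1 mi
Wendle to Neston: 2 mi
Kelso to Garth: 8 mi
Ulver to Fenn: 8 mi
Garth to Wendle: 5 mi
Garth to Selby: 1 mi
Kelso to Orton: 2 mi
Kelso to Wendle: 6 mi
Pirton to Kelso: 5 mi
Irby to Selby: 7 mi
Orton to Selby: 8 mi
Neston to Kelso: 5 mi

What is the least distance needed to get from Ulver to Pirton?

Enumerating some paths:
Ulver - Neston - Wendle - Kelso - Pirton: 4+2+6+5 = 17
Ulver - Neston - Kelso - Pirton: 4+5+5 = 14
Ulver - Fenn - Kelso - Pirton: 8+5+5 = 18
The minimum is 14 mi via Ulver - Neston - Kelso - Pirton.

14 mi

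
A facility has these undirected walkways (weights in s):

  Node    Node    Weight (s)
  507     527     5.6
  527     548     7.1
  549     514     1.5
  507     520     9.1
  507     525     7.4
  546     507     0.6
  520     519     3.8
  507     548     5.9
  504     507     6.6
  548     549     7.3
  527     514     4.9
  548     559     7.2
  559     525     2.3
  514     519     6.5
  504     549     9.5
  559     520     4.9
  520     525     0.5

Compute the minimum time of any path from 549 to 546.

Compare a few routes:
549–548–507–546: 7.3+5.9+0.6 = 13.8
549–514–527–507–546: 1.5+4.9+5.6+0.6 = 12.6
549–504–507–546: 9.5+6.6+0.6 = 16.7
549–514–527–548–507–546: 1.5+4.9+7.1+5.9+0.6 = 20
Cheapest is 549–514–527–507–546 at 12.6 s.

12.6 s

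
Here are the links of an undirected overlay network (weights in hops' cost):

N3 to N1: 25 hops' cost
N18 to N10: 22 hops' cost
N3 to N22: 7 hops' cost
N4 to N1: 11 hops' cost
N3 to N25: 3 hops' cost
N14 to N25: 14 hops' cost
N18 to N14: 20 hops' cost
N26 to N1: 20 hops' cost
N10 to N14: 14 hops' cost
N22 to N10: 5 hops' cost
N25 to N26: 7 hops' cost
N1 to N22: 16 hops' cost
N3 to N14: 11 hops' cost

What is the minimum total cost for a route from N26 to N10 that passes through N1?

Best N26 to N1: N26 → N1 costing 20
Shortest N1→N10: N1 → N22 → N10 = 21
Total via N1: 20 + 21 = 41 hops' cost.

41 hops' cost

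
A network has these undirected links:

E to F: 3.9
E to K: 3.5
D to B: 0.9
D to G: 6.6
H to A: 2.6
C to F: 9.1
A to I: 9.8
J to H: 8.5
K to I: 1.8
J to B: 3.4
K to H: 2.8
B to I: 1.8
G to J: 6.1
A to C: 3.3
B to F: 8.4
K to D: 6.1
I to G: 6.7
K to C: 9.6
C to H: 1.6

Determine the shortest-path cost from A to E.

Candidate routes:
A → C → H → K → E: 3.3+1.6+2.8+3.5 = 11.2
A → H → K → E: 2.6+2.8+3.5 = 8.9
A → I → K → E: 9.8+1.8+3.5 = 15.1
Cheapest is A → H → K → E at 8.9.

8.9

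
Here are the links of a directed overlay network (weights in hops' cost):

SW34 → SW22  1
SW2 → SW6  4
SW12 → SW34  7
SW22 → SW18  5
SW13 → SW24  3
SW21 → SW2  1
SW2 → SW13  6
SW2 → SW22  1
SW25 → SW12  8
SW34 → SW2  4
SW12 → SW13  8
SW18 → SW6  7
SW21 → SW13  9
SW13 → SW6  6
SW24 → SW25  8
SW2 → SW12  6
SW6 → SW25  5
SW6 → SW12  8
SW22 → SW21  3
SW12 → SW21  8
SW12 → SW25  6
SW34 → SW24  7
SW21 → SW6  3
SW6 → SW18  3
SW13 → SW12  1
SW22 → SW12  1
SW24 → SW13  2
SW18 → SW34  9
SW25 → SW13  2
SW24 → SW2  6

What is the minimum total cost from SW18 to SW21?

13 hops' cost

Compare a few routes:
SW18–SW34–SW22–SW12–SW21: 9+1+1+8 = 19
SW18–SW34–SW22–SW21: 9+1+3 = 13
SW18–SW34–SW2–SW22–SW21: 9+4+1+3 = 17
The minimum is 13 hops' cost via SW18–SW34–SW22–SW21.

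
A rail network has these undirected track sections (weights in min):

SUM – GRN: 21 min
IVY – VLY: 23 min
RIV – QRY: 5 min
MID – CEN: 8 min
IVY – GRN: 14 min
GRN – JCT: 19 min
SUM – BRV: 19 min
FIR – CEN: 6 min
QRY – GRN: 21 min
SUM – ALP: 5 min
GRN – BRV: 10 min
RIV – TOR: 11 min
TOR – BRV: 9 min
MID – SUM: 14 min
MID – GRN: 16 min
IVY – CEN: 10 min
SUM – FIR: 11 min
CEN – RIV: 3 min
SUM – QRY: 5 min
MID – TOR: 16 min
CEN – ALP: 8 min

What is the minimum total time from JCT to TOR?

38 min

Settle nodes by increasing distance from JCT:
JCT: 0
GRN: 19  (via JCT)
BRV: 29  (via GRN)
IVY: 33  (via GRN)
MID: 35  (via GRN)
TOR: 38  (via BRV)
Shortest route: JCT → GRN → BRV → TOR = 38 min.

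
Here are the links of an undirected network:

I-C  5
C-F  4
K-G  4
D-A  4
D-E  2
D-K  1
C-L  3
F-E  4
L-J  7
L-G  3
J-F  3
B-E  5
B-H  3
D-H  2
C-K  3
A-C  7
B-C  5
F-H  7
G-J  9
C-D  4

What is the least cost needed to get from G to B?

10

Compare a few routes:
G–K–D–H–B: 4+1+2+3 = 10
G–L–C–B: 3+3+5 = 11
G–K–D–E–B: 4+1+2+5 = 12
G–K–C–B: 4+3+5 = 12
The minimum is 10 via G–K–D–H–B.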